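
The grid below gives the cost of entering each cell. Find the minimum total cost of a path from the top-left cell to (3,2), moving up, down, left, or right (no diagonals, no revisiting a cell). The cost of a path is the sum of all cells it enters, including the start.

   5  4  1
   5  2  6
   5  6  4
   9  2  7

26

Cheapest: [0,0]→[0,1]→[1,1]→[2,1]→[3,1]→[3,2]
  5 + 4 + 2 + 6 + 2 + 7 = 26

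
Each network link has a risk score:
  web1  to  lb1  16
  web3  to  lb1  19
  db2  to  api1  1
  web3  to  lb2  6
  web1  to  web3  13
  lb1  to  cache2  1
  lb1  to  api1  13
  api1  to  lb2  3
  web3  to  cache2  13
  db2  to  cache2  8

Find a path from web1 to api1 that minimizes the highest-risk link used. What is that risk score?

A few of the web1→api1 routes:
web1→web3→cache2→db2→api1: max(13, 13, 8, 1) = 13
web1→lb1→api1: max(16, 13) = 16
web1→web3→cache2→lb1→api1: max(13, 13, 1, 13) = 13
web1→lb1→cache2→web3→lb2→api1: max(16, 1, 13, 6, 3) = 16
web1→web3→lb2→api1: max(13, 6, 3) = 13
Best route has worst link 13.

13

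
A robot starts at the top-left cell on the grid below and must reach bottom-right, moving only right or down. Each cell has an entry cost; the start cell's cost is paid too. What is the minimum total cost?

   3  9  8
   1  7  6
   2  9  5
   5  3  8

22

Take (0,0) → (1,0) → (2,0) → (3,0) → (3,1) → (3,2) for a total of 3 + 1 + 2 + 5 + 3 + 8 = 22.
For comparison, the top-then-right route costs 39.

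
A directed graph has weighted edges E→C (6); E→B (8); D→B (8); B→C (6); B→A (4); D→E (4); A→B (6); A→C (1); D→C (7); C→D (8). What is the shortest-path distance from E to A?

Paths from E to A:
E → C → D → B → A: 6 + 8 + 8 + 4 = 26
E → B → A: 8 + 4 = 12
The minimum is 12.

12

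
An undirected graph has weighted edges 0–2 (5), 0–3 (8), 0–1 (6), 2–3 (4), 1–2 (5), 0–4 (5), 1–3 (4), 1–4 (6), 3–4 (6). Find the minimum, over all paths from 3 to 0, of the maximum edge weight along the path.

5

A few of the 3→0 routes:
3 - 2 - 0: max(4, 5) = 5
3 - 2 - 1 - 0: max(4, 5, 6) = 6
3 - 1 - 2 - 0: max(4, 5, 5) = 5
3 - 2 - 1 - 4 - 0: max(4, 5, 6, 5) = 6
The minimum achievable maximum is 5.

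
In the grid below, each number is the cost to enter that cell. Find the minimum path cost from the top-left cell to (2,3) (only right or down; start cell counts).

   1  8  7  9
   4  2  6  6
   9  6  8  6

One optimal route is [0,0] -> [1,0] -> [1,1] -> [1,2] -> [1,3] -> [2,3].
Its cost is 1 + 4 + 2 + 6 + 6 + 6 = 25.
For comparison, the top-then-right route costs 37.

25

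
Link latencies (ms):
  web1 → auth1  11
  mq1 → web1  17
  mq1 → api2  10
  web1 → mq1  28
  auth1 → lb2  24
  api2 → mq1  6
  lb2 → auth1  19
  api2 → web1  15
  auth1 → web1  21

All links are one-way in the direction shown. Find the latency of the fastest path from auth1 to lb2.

24

Paths from auth1 to lb2:
auth1-lb2: 24
Shortest: 24 ms.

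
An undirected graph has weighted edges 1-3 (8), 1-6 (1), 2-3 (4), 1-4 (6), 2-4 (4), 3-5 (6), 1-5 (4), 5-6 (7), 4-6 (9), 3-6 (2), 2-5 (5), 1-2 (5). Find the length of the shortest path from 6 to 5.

Some routes from 6 to 5:
6→3→2→5: 2 + 4 + 5 = 11
6→1→5: 1 + 4 = 5
6→1→2→5: 1 + 5 + 5 = 11
6→5: 7
6→3→5: 2 + 6 = 8
Shortest: 5.

5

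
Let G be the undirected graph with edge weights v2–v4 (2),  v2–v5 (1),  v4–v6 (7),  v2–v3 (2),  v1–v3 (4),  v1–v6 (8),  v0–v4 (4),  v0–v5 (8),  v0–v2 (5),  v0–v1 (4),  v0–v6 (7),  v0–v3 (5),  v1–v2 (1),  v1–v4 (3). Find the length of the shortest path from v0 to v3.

5

Some routes from v0 to v3:
v0 - v2 - v3: 5 + 2 = 7
v0 - v2 - v1 - v3: 5 + 1 + 4 = 10
v0 - v4 - v2 - v3: 4 + 2 + 2 = 8
v0 - v1 - v2 - v3: 4 + 1 + 2 = 7
v0 - v3: 5
v0 - v1 - v3: 4 + 4 = 8
The minimum is 5.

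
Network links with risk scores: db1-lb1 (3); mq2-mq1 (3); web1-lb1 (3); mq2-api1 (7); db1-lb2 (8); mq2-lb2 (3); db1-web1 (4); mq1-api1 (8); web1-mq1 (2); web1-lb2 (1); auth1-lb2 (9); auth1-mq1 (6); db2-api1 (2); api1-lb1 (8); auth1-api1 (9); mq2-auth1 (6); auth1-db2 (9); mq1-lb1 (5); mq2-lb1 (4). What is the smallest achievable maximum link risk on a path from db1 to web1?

3

Comparing a few candidate routes:
db1 → web1: max(4) = 4
db1 → lb1 → mq2 → mq1 → web1: max(3, 4, 3, 2) = 4
db1 → lb1 → mq1 → mq2 → lb2 → web1: max(3, 5, 3, 3, 1) = 5
db1 → lb1 → web1: max(3, 3) = 3
db1 → lb1 → mq2 → lb2 → web1: max(3, 4, 3, 1) = 4
db1 → lb1 → mq1 → web1: max(3, 5, 2) = 5
The minimum achievable maximum is 3.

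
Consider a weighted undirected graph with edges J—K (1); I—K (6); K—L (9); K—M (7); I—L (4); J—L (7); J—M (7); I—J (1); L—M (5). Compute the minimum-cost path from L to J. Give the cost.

Checking several routes:
L → I → K → J: 4 + 6 + 1 = 11
L → I → J: 4 + 1 = 5
L → K → J: 9 + 1 = 10
L → J: 7
L → M → J: 5 + 7 = 12
Best route has total 5.

5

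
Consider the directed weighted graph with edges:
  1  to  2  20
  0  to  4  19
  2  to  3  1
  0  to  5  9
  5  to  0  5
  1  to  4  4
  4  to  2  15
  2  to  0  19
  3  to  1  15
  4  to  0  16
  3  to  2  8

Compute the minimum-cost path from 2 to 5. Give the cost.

Candidate routes:
2 - 0 - 5: 19 + 9 = 28
2 - 3 - 1 - 4 - 0 - 5: 1 + 15 + 4 + 16 + 9 = 45
Shortest: 28.

28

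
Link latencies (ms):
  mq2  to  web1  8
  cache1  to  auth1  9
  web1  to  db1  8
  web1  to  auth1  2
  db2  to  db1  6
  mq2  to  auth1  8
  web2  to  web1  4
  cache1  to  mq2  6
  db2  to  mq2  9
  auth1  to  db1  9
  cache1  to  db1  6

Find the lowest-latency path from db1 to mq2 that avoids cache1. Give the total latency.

Comparing a few candidate routes:
db1-auth1-mq2: 9 + 8 = 17
db1-db2-mq2: 6 + 9 = 15
db1-web1-mq2: 8 + 8 = 16
Best route has total 15 ms.

15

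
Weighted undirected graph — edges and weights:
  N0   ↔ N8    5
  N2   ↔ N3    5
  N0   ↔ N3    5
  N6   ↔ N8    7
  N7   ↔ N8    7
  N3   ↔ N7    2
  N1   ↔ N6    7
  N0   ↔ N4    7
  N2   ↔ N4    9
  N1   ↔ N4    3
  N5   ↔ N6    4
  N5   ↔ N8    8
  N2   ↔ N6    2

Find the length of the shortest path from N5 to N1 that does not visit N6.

Routes from N5 to N1 avoiding N6:
N5 - N8 - N0 - N3 - N2 - N4 - N1: 8 + 5 + 5 + 5 + 9 + 3 = 35
N5 - N8 - N0 - N4 - N1: 8 + 5 + 7 + 3 = 23
N5 - N8 - N7 - N3 - N2 - N4 - N1: 8 + 7 + 2 + 5 + 9 + 3 = 34
N5 - N8 - N7 - N3 - N0 - N4 - N1: 8 + 7 + 2 + 5 + 7 + 3 = 32
Best route has total 23.

23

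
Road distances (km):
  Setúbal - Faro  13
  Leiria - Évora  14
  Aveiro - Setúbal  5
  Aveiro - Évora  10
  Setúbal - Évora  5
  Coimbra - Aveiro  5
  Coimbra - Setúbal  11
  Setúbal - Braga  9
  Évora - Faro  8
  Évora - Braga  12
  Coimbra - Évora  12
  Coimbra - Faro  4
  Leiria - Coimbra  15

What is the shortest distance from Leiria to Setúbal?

19

A few of the Leiria→Setúbal routes:
Leiria→Coimbra→Aveiro→Setúbal: 15 + 5 + 5 = 25
Leiria→Évora→Setúbal: 14 + 5 = 19
Leiria→Coimbra→Setúbal: 15 + 11 = 26
Leiria→Évora→Aveiro→Setúbal: 14 + 10 + 5 = 29
Leiria→Coimbra→Évora→Setúbal: 15 + 12 + 5 = 32
Best route has total 19 km.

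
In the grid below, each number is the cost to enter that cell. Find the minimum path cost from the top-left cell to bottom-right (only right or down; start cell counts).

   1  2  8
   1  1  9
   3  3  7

13

One optimal route is [0,0]→[1,0]→[1,1]→[2,1]→[2,2].
Its cost is 1 + 1 + 1 + 3 + 7 = 13.
For comparison, the top-then-right route costs 27.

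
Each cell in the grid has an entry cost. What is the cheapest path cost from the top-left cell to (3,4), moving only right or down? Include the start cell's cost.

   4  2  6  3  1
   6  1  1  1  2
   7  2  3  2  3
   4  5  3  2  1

14

One optimal route is (0,0) → (0,1) → (1,1) → (1,2) → (1,3) → (2,3) → (3,3) → (3,4).
Its cost is 4 + 2 + 1 + 1 + 1 + 2 + 2 + 1 = 14.
For comparison, the top-then-right route costs 22.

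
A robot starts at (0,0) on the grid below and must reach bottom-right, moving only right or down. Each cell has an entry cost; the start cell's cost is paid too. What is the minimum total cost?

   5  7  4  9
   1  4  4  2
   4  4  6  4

20

Cheapest: r0c0 r1c0 r1c1 r1c2 r1c3 r2c3
  5 + 1 + 4 + 4 + 2 + 4 = 20
(Top row then right column would cost 31.)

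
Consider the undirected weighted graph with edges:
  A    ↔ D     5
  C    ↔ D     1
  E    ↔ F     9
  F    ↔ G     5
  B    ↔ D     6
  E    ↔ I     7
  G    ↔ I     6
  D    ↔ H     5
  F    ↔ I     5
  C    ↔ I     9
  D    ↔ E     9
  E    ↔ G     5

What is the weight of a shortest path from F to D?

Some routes from F to D:
F -> I -> E -> D: 5 + 7 + 9 = 21
F -> G -> I -> C -> D: 5 + 6 + 9 + 1 = 21
F -> G -> E -> D: 5 + 5 + 9 = 19
F -> I -> C -> D: 5 + 9 + 1 = 15
F -> E -> D: 9 + 9 = 18
Best route has total 15.

15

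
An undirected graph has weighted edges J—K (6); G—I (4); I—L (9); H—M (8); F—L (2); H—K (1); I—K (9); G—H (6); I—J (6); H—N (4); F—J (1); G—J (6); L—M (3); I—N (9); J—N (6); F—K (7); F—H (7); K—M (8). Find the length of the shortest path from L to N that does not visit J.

13

Checking several routes:
L-F-H-N: 2 + 7 + 4 = 13
L-M-H-N: 3 + 8 + 4 = 15
L-M-K-H-N: 3 + 8 + 1 + 4 = 16
L-I-N: 9 + 9 = 18
L-F-K-H-N: 2 + 7 + 1 + 4 = 14
The minimum is 13.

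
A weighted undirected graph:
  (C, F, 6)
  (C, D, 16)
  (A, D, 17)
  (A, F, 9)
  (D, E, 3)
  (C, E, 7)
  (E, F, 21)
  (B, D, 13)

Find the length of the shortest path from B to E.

Paths from B to E:
B - D - A - F - E: 13 + 17 + 9 + 21 = 60
B - D - A - F - C - E: 13 + 17 + 9 + 6 + 7 = 52
B - D - E: 13 + 3 = 16
B - D - C - F - E: 13 + 16 + 6 + 21 = 56
B - D - C - E: 13 + 16 + 7 = 36
Best route has total 16.

16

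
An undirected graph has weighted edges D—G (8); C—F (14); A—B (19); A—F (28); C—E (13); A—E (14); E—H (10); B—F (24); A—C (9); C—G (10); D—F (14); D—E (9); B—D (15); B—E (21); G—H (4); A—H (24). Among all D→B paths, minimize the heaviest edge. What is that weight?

15

Some routes from D to B:
D - F - C - E - A - B: max(14, 14, 13, 14, 19) = 19
D - F - C - A - B: max(14, 14, 9, 19) = 19
D - B: max(15) = 15
Smallest bottleneck: 15.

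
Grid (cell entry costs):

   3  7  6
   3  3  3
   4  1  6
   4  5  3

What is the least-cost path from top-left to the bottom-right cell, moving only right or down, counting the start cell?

Best path: [0,0] → [1,0] → [1,1] → [2,1] → [3,1] → [3,2]
Cost: 3 + 3 + 3 + 1 + 5 + 3 = 18
For comparison, the top-then-right route costs 28.

18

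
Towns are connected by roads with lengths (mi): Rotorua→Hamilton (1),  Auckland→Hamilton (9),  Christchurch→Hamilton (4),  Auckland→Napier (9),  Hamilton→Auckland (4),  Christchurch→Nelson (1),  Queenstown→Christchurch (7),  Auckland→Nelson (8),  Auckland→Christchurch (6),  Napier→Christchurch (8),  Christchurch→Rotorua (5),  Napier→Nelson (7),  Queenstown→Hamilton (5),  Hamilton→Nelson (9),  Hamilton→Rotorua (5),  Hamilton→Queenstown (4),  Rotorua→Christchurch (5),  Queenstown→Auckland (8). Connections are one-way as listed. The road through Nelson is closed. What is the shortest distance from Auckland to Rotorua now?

Paths from Auckland to Rotorua avoiding Nelson:
Auckland → Christchurch → Hamilton → Rotorua: 6 + 4 + 5 = 15
Auckland → Napier → Christchurch → Rotorua: 9 + 8 + 5 = 22
Auckland → Hamilton → Queenstown → Christchurch → Rotorua: 9 + 4 + 7 + 5 = 25
Auckland → Napier → Christchurch → Hamilton → Rotorua: 9 + 8 + 4 + 5 = 26
Auckland → Hamilton → Rotorua: 9 + 5 = 14
Auckland → Christchurch → Rotorua: 6 + 5 = 11
Best route has total 11 mi.

11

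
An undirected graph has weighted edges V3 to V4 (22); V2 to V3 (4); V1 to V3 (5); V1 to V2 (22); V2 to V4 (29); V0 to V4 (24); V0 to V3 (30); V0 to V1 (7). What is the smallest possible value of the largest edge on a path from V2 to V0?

7

Comparing a few candidate routes:
V2-V1-V0: max(22, 7) = 22
V2-V1-V3-V4-V0: max(22, 5, 22, 24) = 24
V2-V3-V4-V0: max(4, 22, 24) = 24
V2-V3-V1-V0: max(4, 5, 7) = 7
The minimum achievable maximum is 7.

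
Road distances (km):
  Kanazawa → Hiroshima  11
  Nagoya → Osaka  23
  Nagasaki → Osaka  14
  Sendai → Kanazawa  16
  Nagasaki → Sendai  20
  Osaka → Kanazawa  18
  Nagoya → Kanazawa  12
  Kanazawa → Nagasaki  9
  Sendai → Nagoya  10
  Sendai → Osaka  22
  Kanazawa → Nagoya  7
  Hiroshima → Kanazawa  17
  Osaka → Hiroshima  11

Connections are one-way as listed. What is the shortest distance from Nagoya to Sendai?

Paths from Nagoya to Sendai:
Nagoya-Osaka-Kanazawa-Nagasaki-Sendai: 23 + 18 + 9 + 20 = 70
Nagoya-Osaka-Hiroshima-Kanazawa-Nagasaki-Sendai: 23 + 11 + 17 + 9 + 20 = 80
Nagoya-Kanazawa-Nagasaki-Sendai: 12 + 9 + 20 = 41
The minimum is 41 km.

41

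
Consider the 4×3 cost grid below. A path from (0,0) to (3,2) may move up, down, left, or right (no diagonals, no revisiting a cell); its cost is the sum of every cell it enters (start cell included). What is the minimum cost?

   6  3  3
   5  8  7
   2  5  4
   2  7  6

Take (0,0)→(1,0)→(2,0)→(2,1)→(2,2)→(3,2) for a total of 6 + 5 + 2 + 5 + 4 + 6 = 28.

28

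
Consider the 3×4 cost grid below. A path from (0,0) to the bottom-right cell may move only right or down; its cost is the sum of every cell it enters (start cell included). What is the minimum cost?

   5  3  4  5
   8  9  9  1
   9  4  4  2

One optimal route is [0,0] [0,1] [0,2] [0,3] [1,3] [2,3].
Its cost is 5 + 3 + 4 + 5 + 1 + 2 = 20.

20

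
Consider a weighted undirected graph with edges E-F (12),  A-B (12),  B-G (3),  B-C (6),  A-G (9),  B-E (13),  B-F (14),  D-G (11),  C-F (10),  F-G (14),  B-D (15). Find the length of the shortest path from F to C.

10

A few of the F→C routes:
F - B - C: 14 + 6 = 20
F - G - B - C: 14 + 3 + 6 = 23
F - C: 10
Shortest: 10.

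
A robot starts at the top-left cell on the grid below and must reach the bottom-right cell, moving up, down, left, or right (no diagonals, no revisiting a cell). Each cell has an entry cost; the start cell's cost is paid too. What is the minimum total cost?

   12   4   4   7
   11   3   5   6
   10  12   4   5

33

One optimal route is (0,0) → (0,1) → (1,1) → (1,2) → (2,2) → (2,3).
Its cost is 12 + 4 + 3 + 5 + 4 + 5 = 33.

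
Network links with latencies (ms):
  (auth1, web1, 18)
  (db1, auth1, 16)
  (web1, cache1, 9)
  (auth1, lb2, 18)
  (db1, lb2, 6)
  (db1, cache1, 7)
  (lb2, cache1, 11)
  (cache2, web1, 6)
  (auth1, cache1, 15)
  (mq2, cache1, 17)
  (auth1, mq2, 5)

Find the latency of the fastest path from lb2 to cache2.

Checking several routes:
lb2-cache1-auth1-web1-cache2: 11 + 15 + 18 + 6 = 50
lb2-auth1-cache1-web1-cache2: 18 + 15 + 9 + 6 = 48
lb2-auth1-web1-cache2: 18 + 18 + 6 = 42
lb2-db1-cache1-web1-cache2: 6 + 7 + 9 + 6 = 28
lb2-db1-auth1-web1-cache2: 6 + 16 + 18 + 6 = 46
lb2-cache1-web1-cache2: 11 + 9 + 6 = 26
The minimum is 26 ms.

26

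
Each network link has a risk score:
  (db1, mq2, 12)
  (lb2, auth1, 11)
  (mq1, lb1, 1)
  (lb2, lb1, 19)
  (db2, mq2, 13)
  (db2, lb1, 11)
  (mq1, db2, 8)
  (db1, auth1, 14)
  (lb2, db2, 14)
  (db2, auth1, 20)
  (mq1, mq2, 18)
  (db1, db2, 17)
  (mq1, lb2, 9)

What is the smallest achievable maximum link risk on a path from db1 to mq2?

Some routes from db1 to mq2:
db1-auth1-lb2-db2-mq2: max(14, 11, 14, 13) = 14
db1-auth1-lb2-mq1-db2-mq2: max(14, 11, 9, 8, 13) = 14
db1-db2-mq2: max(17, 13) = 17
db1-mq2: max(12) = 12
db1-auth1-lb2-mq1-lb1-db2-mq2: max(14, 11, 9, 1, 11, 13) = 14
Smallest bottleneck: 12.

12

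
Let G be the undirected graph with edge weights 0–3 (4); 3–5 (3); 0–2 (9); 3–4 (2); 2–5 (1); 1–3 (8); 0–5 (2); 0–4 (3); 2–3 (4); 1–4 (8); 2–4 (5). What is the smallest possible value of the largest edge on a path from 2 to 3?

3

Some routes from 2 to 3:
2→5→0→4→3: max(1, 2, 3, 2) = 3
2→3: max(4) = 4
2→5→3: max(1, 3) = 3
Smallest bottleneck: 3.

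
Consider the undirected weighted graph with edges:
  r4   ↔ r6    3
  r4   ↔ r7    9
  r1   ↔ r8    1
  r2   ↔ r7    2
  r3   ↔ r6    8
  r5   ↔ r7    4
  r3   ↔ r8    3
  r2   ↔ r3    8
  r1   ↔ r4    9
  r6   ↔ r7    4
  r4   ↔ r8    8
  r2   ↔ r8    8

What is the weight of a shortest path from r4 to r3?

11

A few of the r4→r3 routes:
r4-r8-r3: 8 + 3 = 11
r4-r6-r3: 3 + 8 = 11
r4-r1-r8-r3: 9 + 1 + 3 = 13
r4-r6-r7-r2-r3: 3 + 4 + 2 + 8 = 17
The minimum is 11.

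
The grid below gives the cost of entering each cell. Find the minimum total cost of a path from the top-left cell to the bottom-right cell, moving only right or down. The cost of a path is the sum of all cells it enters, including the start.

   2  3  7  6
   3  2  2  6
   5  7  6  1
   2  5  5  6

22

Path [0,0]→[0,1]→[1,1]→[1,2]→[1,3]→[2,3]→[3,3]: 2 + 3 + 2 + 2 + 6 + 1 + 6 = 22.
(Top row then right column would cost 31.)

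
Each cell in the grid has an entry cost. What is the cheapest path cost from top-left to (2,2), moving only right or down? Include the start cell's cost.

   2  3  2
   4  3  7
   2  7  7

21

Take r0c0 -> r0c1 -> r0c2 -> r1c2 -> r2c2 for a total of 2 + 3 + 2 + 7 + 7 = 21.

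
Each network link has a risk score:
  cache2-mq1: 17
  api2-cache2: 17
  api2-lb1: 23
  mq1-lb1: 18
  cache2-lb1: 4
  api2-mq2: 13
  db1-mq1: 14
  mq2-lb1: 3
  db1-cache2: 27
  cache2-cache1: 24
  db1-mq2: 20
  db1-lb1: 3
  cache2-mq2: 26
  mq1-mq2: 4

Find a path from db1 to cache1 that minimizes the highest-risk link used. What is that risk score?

24

Comparing a few candidate routes:
db1→mq1→cache2→cache1: max(14, 17, 24) = 24
db1→mq1→mq2→api2→lb1→cache2→cache1: max(14, 4, 13, 23, 4, 24) = 24
db1→mq1→mq2→lb1→cache2→cache1: max(14, 4, 3, 4, 24) = 24
db1→mq1→mq2→api2→cache2→cache1: max(14, 4, 13, 17, 24) = 24
db1→mq1→mq2→lb1→api2→cache2→cache1: max(14, 4, 3, 23, 17, 24) = 24
Smallest bottleneck: 24.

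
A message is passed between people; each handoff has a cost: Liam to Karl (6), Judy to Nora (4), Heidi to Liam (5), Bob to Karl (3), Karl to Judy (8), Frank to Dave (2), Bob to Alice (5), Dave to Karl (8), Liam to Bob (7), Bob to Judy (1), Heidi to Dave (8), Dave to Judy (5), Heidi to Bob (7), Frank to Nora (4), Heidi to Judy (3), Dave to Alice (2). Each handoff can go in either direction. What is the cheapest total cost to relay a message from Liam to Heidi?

Checking several routes:
Liam → Karl → Bob → Judy → Heidi: 6 + 3 + 1 + 3 = 13
Liam → Bob → Judy → Heidi: 7 + 1 + 3 = 11
Liam → Heidi: 5
Best route has total 5.

5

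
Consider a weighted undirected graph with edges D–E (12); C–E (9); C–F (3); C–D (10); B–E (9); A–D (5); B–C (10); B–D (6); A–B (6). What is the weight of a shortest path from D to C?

10

Checking several routes:
D → B → E → C: 6 + 9 + 9 = 24
D → C: 10
D → B → C: 6 + 10 = 16
D → E → C: 12 + 9 = 21
D → A → B → C: 5 + 6 + 10 = 21
The minimum is 10.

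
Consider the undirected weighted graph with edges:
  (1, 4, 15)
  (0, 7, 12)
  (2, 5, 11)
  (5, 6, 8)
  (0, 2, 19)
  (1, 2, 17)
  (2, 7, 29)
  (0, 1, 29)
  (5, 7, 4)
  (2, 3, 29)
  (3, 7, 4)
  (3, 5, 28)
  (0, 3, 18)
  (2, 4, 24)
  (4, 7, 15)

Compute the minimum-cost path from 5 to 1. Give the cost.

A few of the 5→1 routes:
5 → 7 → 4 → 1: 4 + 15 + 15 = 34
5 → 2 → 4 → 1: 11 + 24 + 15 = 50
5 → 7 → 2 → 1: 4 + 29 + 17 = 50
5 → 2 → 1: 11 + 17 = 28
5 → 7 → 0 → 1: 4 + 12 + 29 = 45
Best route has total 28.

28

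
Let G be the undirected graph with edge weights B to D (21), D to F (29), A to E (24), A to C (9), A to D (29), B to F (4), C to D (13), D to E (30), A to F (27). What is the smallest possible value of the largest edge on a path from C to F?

21

Comparing a few candidate routes:
C → D → A → F: max(13, 29, 27) = 29
C → A → F: max(9, 27) = 27
C → A → D → B → F: max(9, 29, 21, 4) = 29
C → D → B → F: max(13, 21, 4) = 21
C → A → D → F: max(9, 29, 29) = 29
Best route has worst link 21.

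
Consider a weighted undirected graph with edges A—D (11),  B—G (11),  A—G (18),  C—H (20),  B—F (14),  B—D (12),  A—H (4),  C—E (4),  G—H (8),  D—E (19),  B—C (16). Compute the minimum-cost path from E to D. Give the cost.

19

Some routes from E to D:
E → C → H → G → B → D: 4 + 20 + 8 + 11 + 12 = 55
E → C → B → G → A → D: 4 + 16 + 11 + 18 + 11 = 60
E → C → H → A → D: 4 + 20 + 4 + 11 = 39
E → C → B → D: 4 + 16 + 12 = 32
E → C → B → G → H → A → D: 4 + 16 + 11 + 8 + 4 + 11 = 54
E → D: 19
Shortest: 19.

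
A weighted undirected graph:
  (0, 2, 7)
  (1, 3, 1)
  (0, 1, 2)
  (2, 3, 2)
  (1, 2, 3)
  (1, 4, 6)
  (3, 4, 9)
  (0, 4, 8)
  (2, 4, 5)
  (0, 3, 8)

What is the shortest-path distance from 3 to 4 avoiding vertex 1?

7

Candidate routes:
3→4: 9
3→0→2→4: 8 + 7 + 5 = 20
3→0→4: 8 + 8 = 16
3→2→0→4: 2 + 7 + 8 = 17
3→2→4: 2 + 5 = 7
Best route has total 7.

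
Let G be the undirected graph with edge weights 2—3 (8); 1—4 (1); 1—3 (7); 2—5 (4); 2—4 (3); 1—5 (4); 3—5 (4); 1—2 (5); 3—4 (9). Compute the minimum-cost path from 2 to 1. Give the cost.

Some routes from 2 to 1:
2 - 1: 5
2 - 5 - 1: 4 + 4 = 8
2 - 4 - 1: 3 + 1 = 4
Best route has total 4.

4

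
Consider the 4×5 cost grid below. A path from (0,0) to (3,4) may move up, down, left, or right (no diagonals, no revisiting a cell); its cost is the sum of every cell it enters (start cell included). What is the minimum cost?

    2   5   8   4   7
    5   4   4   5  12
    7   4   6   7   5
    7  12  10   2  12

41

Path [0,0] [0,1] [1,1] [1,2] [1,3] [2,3] [3,3] [3,4]: 2 + 5 + 4 + 4 + 5 + 7 + 2 + 12 = 41.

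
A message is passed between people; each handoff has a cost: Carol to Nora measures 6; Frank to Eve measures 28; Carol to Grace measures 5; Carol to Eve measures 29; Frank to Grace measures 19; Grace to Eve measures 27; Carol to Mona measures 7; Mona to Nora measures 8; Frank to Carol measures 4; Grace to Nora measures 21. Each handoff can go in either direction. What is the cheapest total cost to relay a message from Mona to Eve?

36

Checking several routes:
Mona -> Carol -> Eve: 7 + 29 = 36
Mona -> Nora -> Carol -> Eve: 8 + 6 + 29 = 43
Mona -> Carol -> Grace -> Eve: 7 + 5 + 27 = 39
Mona -> Carol -> Frank -> Eve: 7 + 4 + 28 = 39
The minimum is 36.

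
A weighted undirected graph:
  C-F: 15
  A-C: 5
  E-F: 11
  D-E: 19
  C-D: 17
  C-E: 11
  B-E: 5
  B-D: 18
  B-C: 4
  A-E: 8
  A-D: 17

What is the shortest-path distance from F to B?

16

Comparing a few candidate routes:
F -> C -> A -> E -> B: 15 + 5 + 8 + 5 = 33
F -> C -> B: 15 + 4 = 19
F -> E -> C -> B: 11 + 11 + 4 = 26
F -> E -> A -> C -> B: 11 + 8 + 5 + 4 = 28
F -> C -> E -> B: 15 + 11 + 5 = 31
F -> E -> B: 11 + 5 = 16
The minimum is 16.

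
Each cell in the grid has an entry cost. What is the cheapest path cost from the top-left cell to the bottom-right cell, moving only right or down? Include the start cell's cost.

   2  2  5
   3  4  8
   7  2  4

14

Take r0c0 → r0c1 → r1c1 → r2c1 → r2c2 for a total of 2 + 2 + 4 + 2 + 4 = 14.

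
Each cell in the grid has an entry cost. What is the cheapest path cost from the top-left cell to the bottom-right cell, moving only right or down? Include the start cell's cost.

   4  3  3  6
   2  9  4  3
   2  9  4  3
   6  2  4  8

28

Best path: [0,0]→[0,1]→[0,2]→[1,2]→[1,3]→[2,3]→[3,3]
Cost: 4 + 3 + 3 + 4 + 3 + 3 + 8 = 28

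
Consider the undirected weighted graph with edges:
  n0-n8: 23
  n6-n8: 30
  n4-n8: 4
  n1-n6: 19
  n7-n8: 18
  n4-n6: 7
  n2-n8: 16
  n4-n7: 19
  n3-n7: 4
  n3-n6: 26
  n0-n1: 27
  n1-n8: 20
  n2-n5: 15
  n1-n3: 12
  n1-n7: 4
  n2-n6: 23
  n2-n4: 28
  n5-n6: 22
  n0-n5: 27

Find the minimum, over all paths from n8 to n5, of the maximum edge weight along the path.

16

Comparing a few candidate routes:
n8 → n2 → n5: max(16, 15) = 16
n8 → n1 → n6 → n5: max(20, 19, 22) = 22
n8 → n1 → n7 → n4 → n6 → n5: max(20, 4, 19, 7, 22) = 22
Smallest bottleneck: 16.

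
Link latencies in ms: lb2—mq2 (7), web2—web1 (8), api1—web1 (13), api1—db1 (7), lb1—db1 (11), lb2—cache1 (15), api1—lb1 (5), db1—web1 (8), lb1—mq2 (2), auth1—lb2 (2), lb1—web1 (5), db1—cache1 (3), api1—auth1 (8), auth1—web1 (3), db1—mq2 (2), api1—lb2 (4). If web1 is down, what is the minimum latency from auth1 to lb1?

Checking several routes:
auth1 → lb2 → mq2 → lb1: 2 + 7 + 2 = 11
auth1 → api1 → lb1: 8 + 5 = 13
auth1 → lb2 → api1 → db1 → mq2 → lb1: 2 + 4 + 7 + 2 + 2 = 17
auth1 → lb2 → api1 → lb1: 2 + 4 + 5 = 11
Shortest: 11 ms.

11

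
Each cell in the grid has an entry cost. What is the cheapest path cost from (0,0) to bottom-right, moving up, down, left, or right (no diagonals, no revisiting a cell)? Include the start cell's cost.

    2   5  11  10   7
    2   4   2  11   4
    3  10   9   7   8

Cheapest: (0,0) → (1,0) → (1,1) → (1,2) → (1,3) → (1,4) → (2,4)
  2 + 2 + 4 + 2 + 11 + 4 + 8 = 33

33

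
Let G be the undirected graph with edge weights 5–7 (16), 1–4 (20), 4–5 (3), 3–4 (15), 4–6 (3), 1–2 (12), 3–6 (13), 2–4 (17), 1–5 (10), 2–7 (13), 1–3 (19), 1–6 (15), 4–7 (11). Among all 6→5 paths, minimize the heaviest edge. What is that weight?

3

Comparing a few candidate routes:
6 -> 4 -> 5: max(3, 3) = 3
6 -> 4 -> 7 -> 2 -> 1 -> 5: max(3, 11, 13, 12, 10) = 13
6 -> 1 -> 2 -> 7 -> 4 -> 5: max(15, 12, 13, 11, 3) = 15
6 -> 1 -> 5: max(15, 10) = 15
6 -> 3 -> 4 -> 5: max(13, 15, 3) = 15
Smallest bottleneck: 3.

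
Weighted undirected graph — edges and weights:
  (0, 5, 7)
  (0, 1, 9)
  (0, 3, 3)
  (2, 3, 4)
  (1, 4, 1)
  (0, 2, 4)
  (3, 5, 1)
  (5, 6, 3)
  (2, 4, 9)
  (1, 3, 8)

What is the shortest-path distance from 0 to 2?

Some routes from 0 to 2:
0 → 1 → 3 → 2: 9 + 8 + 4 = 21
0 → 3 → 2: 3 + 4 = 7
0 → 1 → 4 → 2: 9 + 1 + 9 = 19
0 → 2: 4
0 → 5 → 3 → 2: 7 + 1 + 4 = 12
Best route has total 4.

4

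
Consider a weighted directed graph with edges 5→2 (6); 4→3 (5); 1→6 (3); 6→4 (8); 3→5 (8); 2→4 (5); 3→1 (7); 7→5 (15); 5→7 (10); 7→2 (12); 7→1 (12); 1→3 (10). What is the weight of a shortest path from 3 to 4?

Routes from 3 to 4:
3-5-7-2-4: 8 + 10 + 12 + 5 = 35
3-1-6-4: 7 + 3 + 8 = 18
3-5-7-1-6-4: 8 + 10 + 12 + 3 + 8 = 41
3-5-2-4: 8 + 6 + 5 = 19
Shortest: 18.

18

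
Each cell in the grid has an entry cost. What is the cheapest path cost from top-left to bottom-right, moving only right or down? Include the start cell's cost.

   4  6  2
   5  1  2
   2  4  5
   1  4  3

Take (0,0) (1,0) (2,0) (3,0) (3,1) (3,2) for a total of 4 + 5 + 2 + 1 + 4 + 3 = 19.

19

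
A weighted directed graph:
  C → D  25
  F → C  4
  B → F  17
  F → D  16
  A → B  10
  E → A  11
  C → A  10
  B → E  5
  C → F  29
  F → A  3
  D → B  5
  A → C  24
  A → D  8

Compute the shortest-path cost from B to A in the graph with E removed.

20

Candidate routes:
B -> F -> C -> A: 17 + 4 + 10 = 31
B -> F -> A: 17 + 3 = 20
Best route has total 20.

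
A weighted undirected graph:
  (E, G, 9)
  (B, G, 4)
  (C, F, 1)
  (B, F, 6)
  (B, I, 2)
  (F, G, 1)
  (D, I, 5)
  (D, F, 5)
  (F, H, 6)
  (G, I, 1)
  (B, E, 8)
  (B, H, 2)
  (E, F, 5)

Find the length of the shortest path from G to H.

5

Some routes from G to H:
G - F - H: 1 + 6 = 7
G - F - D - I - B - H: 1 + 5 + 5 + 2 + 2 = 15
G - F - B - H: 1 + 6 + 2 = 9
G - B - H: 4 + 2 = 6
G - I - B - F - H: 1 + 2 + 6 + 6 = 15
G - I - B - H: 1 + 2 + 2 = 5
Best route has total 5.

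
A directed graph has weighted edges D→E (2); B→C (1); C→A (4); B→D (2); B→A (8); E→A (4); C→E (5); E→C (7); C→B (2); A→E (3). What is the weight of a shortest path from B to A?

Comparing a few candidate routes:
B-C-E-A: 1 + 5 + 4 = 10
B-C-A: 1 + 4 = 5
B-D-E-A: 2 + 2 + 4 = 8
B-A: 8
Shortest: 5.

5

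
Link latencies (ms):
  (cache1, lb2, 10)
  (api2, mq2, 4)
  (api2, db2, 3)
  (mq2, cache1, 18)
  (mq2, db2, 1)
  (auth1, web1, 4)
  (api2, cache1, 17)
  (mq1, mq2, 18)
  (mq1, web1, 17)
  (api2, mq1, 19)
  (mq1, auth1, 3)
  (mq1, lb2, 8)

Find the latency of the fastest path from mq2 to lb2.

Some routes from mq2 to lb2:
mq2→api2→cache1→lb2: 4 + 17 + 10 = 31
mq2→db2→api2→mq1→lb2: 1 + 3 + 19 + 8 = 31
mq2→api2→mq1→lb2: 4 + 19 + 8 = 31
mq2→db2→api2→cache1→lb2: 1 + 3 + 17 + 10 = 31
mq2→cache1→lb2: 18 + 10 = 28
mq2→mq1→lb2: 18 + 8 = 26
The minimum is 26 ms.

26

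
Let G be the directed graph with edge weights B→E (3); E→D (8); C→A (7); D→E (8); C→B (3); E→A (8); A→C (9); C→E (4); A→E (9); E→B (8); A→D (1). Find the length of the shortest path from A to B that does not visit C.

Candidate routes:
A-D-E-B: 1 + 8 + 8 = 17
A-E-B: 9 + 8 = 17
Shortest: 17.

17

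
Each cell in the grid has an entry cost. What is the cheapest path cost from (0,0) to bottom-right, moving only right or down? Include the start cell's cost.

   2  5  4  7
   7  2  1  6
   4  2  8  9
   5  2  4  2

19

Take r0c0 -> r0c1 -> r1c1 -> r2c1 -> r3c1 -> r3c2 -> r3c3 for a total of 2 + 5 + 2 + 2 + 2 + 4 + 2 = 19.
(Top row then right column would cost 35.)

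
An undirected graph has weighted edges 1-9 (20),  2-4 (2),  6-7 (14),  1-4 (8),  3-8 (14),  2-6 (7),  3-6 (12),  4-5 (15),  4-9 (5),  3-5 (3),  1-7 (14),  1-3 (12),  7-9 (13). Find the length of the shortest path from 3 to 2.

Checking several routes:
3→5→4→2: 3 + 15 + 2 = 20
3→6→2: 12 + 7 = 19
3→1→4→2: 12 + 8 + 2 = 22
The minimum is 19.

19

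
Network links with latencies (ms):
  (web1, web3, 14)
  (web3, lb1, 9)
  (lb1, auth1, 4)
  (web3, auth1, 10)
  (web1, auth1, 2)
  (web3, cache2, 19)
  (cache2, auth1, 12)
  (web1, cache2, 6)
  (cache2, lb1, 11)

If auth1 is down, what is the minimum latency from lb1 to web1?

A few of the lb1→web1 routes:
lb1 - web3 - cache2 - web1: 9 + 19 + 6 = 34
lb1 - web3 - web1: 9 + 14 = 23
lb1 - cache2 - web1: 11 + 6 = 17
Shortest: 17 ms.

17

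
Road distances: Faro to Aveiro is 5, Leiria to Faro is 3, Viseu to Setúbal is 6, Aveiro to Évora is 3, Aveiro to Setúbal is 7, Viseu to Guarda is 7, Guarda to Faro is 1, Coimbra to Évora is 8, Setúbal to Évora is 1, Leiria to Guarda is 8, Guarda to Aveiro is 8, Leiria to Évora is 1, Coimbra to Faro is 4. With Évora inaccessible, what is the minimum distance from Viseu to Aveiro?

Routes from Viseu to Aveiro avoiding Évora:
Viseu-Guarda-Leiria-Faro-Aveiro: 7 + 8 + 3 + 5 = 23
Viseu-Setúbal-Aveiro: 6 + 7 = 13
Viseu-Guarda-Aveiro: 7 + 8 = 15
Viseu-Guarda-Faro-Aveiro: 7 + 1 + 5 = 13
Shortest: 13.

13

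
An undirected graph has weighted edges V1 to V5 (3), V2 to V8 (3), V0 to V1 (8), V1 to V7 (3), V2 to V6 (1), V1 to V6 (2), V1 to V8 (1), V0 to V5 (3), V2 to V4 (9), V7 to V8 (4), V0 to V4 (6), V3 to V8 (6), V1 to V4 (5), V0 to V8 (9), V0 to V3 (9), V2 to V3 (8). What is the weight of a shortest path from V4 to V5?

8

Checking several routes:
V4 → V0 → V5: 6 + 3 = 9
V4 → V2 → V6 → V1 → V5: 9 + 1 + 2 + 3 = 15
V4 → V1 → V5: 5 + 3 = 8
Shortest: 8.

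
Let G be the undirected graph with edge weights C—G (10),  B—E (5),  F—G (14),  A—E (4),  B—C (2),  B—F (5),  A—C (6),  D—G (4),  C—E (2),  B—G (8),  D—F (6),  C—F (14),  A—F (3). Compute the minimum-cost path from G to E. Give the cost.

Some routes from G to E:
G→D→F→A→E: 4 + 6 + 3 + 4 = 17
G→B→C→E: 8 + 2 + 2 = 12
G→C→E: 10 + 2 = 12
G→B→E: 8 + 5 = 13
G→C→B→E: 10 + 2 + 5 = 17
Best route has total 12.

12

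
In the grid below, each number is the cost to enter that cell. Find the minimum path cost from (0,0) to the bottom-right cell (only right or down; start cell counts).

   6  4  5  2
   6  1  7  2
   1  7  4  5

Path (0,0) -> (0,1) -> (0,2) -> (0,3) -> (1,3) -> (2,3): 6 + 4 + 5 + 2 + 2 + 5 = 24.

24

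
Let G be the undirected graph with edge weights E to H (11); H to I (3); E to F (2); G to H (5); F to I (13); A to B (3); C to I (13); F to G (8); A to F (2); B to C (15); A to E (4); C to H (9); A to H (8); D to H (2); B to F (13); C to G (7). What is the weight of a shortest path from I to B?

Some routes from I to B:
I→H→E→A→B: 3 + 11 + 4 + 3 = 21
I→F→A→B: 13 + 2 + 3 = 18
I→H→A→B: 3 + 8 + 3 = 14
The minimum is 14.

14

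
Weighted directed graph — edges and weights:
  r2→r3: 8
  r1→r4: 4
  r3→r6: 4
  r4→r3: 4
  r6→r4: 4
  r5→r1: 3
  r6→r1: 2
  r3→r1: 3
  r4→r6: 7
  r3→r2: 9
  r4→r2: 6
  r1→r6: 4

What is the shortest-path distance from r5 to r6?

7

Candidate routes:
r5-r1-r4-r3-r6: 3 + 4 + 4 + 4 = 15
r5-r1-r4-r6: 3 + 4 + 7 = 14
r5-r1-r4-r2-r3-r6: 3 + 4 + 6 + 8 + 4 = 25
r5-r1-r6: 3 + 4 = 7
Best route has total 7.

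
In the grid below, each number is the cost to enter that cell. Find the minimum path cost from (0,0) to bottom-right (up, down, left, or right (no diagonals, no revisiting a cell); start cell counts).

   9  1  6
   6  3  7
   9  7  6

26

Take [0,0]→[0,1]→[1,1]→[1,2]→[2,2] for a total of 9 + 1 + 3 + 7 + 6 = 26.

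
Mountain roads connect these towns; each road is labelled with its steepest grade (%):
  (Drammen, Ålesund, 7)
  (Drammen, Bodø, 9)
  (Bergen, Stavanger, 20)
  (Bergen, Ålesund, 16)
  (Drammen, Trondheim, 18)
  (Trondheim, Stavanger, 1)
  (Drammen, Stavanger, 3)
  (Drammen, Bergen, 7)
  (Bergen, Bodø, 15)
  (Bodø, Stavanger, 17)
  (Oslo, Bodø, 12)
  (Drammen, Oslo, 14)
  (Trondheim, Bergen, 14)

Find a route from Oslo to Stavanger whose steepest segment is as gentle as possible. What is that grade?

A few of the Oslo→Stavanger routes:
Oslo - Bodø - Bergen - Drammen - Stavanger: max(12, 15, 7, 3) = 15
Oslo - Bodø - Drammen - Stavanger: max(12, 9, 3) = 12
Oslo - Bodø - Drammen - Bergen - Trondheim - Stavanger: max(12, 9, 7, 14, 1) = 14
Oslo - Drammen - Bergen - Trondheim - Stavanger: max(14, 7, 14, 1) = 14
Oslo - Drammen - Stavanger: max(14, 3) = 14
Oslo - Bodø - Bergen - Trondheim - Stavanger: max(12, 15, 14, 1) = 15
Smallest bottleneck: 12%.

12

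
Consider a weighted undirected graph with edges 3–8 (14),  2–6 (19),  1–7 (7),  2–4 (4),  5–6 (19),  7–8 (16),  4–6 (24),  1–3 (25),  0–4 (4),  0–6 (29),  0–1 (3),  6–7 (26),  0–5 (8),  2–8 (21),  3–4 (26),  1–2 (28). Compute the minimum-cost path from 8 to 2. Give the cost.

Checking several routes:
8→3→1→0→4→2: 14 + 25 + 3 + 4 + 4 = 50
8→7→1→0→4→2: 16 + 7 + 3 + 4 + 4 = 34
8→3→4→2: 14 + 26 + 4 = 44
8→7→1→2: 16 + 7 + 28 = 51
8→2: 21
The minimum is 21.

21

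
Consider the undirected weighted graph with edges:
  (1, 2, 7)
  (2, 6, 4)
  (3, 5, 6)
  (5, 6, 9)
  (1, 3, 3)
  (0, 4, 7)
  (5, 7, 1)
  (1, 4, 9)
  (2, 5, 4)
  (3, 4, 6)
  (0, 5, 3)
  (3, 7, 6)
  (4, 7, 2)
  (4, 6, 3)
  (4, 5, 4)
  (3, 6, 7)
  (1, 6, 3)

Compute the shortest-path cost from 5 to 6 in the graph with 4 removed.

A few of the 5→6 routes:
5 -> 6: 9
5 -> 3 -> 6: 6 + 7 = 13
5 -> 7 -> 3 -> 1 -> 6: 1 + 6 + 3 + 3 = 13
5 -> 3 -> 1 -> 6: 6 + 3 + 3 = 12
5 -> 2 -> 1 -> 6: 4 + 7 + 3 = 14
5 -> 2 -> 6: 4 + 4 = 8
Best route has total 8.

8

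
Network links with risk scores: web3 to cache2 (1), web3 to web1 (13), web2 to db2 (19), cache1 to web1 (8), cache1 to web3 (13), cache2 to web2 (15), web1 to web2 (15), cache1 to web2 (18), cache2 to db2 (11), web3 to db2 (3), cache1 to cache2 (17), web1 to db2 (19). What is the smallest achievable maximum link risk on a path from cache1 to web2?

A few of the cache1→web2 routes:
cache1 - web3 - db2 - cache2 - web2: max(13, 3, 11, 15) = 15
cache1 - web1 - web3 - cache2 - web2: max(8, 13, 1, 15) = 15
cache1 - web1 - web2: max(8, 15) = 15
cache1 - web1 - web3 - db2 - cache2 - web2: max(8, 13, 3, 11, 15) = 15
Smallest bottleneck: 15.

15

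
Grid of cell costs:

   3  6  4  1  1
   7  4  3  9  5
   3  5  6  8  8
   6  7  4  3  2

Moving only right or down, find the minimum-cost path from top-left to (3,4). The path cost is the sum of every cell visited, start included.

30

One optimal route is [0,0]→[0,1]→[0,2]→[0,3]→[0,4]→[1,4]→[2,4]→[3,4].
Its cost is 3 + 6 + 4 + 1 + 1 + 5 + 8 + 2 = 30.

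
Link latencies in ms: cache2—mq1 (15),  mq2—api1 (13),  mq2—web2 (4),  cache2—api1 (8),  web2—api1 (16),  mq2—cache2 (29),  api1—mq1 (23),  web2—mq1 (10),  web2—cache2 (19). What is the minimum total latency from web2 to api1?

Some routes from web2 to api1:
web2 - mq2 - api1: 4 + 13 = 17
web2 - cache2 - api1: 19 + 8 = 27
web2 - api1: 16
Best route has total 16 ms.

16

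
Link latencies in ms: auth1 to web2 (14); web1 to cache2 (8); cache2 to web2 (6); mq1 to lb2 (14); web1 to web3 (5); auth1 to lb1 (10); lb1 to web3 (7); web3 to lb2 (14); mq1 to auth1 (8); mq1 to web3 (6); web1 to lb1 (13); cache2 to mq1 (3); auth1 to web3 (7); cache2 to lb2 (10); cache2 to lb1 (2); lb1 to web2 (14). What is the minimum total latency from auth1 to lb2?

21

Comparing a few candidate routes:
auth1 -> mq1 -> cache2 -> lb2: 8 + 3 + 10 = 21
auth1 -> mq1 -> lb2: 8 + 14 = 22
auth1 -> lb1 -> cache2 -> lb2: 10 + 2 + 10 = 22
auth1 -> web3 -> lb2: 7 + 14 = 21
auth1 -> web3 -> lb1 -> cache2 -> lb2: 7 + 7 + 2 + 10 = 26
auth1 -> web3 -> mq1 -> cache2 -> lb2: 7 + 6 + 3 + 10 = 26
Shortest: 21 ms.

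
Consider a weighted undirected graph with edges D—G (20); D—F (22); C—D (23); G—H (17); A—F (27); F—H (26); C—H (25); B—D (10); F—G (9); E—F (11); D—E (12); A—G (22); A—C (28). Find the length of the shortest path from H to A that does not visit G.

Paths from H to A avoiding G:
H-F-E-D-C-A: 26 + 11 + 12 + 23 + 28 = 100
H-C-D-E-F-A: 25 + 23 + 12 + 11 + 27 = 98
H-C-A: 25 + 28 = 53
H-F-A: 26 + 27 = 53
H-C-D-F-A: 25 + 23 + 22 + 27 = 97
H-F-D-C-A: 26 + 22 + 23 + 28 = 99
The minimum is 53.

53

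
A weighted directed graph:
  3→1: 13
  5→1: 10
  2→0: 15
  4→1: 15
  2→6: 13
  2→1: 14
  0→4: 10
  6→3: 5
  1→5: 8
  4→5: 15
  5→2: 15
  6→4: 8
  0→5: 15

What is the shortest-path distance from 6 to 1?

Paths from 6 to 1:
6 -> 3 -> 1: 5 + 13 = 18
6 -> 4 -> 5 -> 2 -> 1: 8 + 15 + 15 + 14 = 52
6 -> 4 -> 5 -> 1: 8 + 15 + 10 = 33
6 -> 4 -> 1: 8 + 15 = 23
The minimum is 18.

18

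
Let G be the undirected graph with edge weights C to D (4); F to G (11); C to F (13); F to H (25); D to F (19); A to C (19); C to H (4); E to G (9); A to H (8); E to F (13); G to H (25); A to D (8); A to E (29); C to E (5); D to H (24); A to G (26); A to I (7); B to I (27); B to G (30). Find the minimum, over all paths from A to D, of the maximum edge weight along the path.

8

A few of the A→D routes:
A -> H -> C -> E -> G -> F -> D: max(8, 4, 5, 9, 11, 19) = 19
A -> D: max(8) = 8
A -> H -> C -> E -> F -> D: max(8, 4, 5, 13, 19) = 19
A -> H -> C -> D: max(8, 4, 4) = 8
Smallest bottleneck: 8.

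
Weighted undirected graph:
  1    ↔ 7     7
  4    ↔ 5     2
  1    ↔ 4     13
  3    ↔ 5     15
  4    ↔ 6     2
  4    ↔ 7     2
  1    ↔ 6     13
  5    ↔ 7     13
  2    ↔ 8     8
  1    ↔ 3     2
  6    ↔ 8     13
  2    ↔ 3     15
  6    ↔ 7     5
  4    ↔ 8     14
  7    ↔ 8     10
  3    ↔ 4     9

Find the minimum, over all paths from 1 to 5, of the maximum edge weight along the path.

7

Some routes from 1 to 5:
1→3→4→5: max(2, 9, 2) = 9
1→7→6→4→5: max(7, 5, 2, 2) = 7
1→7→4→5: max(7, 2, 2) = 7
1→7→5: max(7, 13) = 13
The minimum achievable maximum is 7.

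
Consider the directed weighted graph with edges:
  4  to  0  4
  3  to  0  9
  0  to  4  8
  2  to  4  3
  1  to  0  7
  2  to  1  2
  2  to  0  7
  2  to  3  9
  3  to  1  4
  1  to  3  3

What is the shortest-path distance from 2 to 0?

A few of the 2→0 routes:
2→0: 7
2→3→0: 9 + 9 = 18
2→1→3→0: 2 + 3 + 9 = 14
2→1→0: 2 + 7 = 9
2→4→0: 3 + 4 = 7
Shortest: 7.

7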